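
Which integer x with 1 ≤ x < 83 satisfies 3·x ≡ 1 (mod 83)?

3·28 = 84 = 1·83 + 1, so 3⁻¹ ≡ 28 (mod 83).

28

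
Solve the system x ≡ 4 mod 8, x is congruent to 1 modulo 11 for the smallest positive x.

12

x ≡ 4 (mod 8) gives x ∈ {4, 12}.
The first of these with x mod 11 = 1 is 12.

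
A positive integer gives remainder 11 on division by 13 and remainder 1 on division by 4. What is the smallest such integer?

37

x ≡ 1 (mod 4) gives x ∈ {1, 5, 9, 13, 17, 21, 25, 29, …}.
The first of these with x mod 13 = 11 is 37.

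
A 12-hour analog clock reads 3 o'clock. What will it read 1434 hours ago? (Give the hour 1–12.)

1434 mod 12 = 6 (since 119·12 = 1428).
3 − 6 → 9 on a 12-hour dial.

9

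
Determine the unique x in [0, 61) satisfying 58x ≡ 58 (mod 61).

58⁻¹ ≡ 20 (mod 61) because 58·20 = 1160 = 19·61 + 1.
So x ≡ 20·58 = 1160 ≡ 1 (mod 61).

1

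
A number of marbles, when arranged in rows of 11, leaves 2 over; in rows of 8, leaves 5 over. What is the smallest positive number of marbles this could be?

x ≡ 5 (mod 8) gives x ∈ {5, 13}.
The first of these with x mod 11 = 2 is 13.

13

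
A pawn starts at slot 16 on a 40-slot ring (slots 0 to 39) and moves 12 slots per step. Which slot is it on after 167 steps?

167·12 = 2004.
2004 mod 40 = 4 (since 50·40 = 2000).
(16 + 4) mod 40 = 20.

20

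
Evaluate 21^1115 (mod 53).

Successive squares of 21 mod 53: 21^1≡21, 21^2≡17, 21^4≡24, 21^8≡46, 21^16≡49, 21^32≡16, 21^64≡44, 21^128≡28, 21^256≡42, 21^512≡15, 21^1024≡13.
1115 = 1 + 2 + 8 + 16 + 64 + 1024, so 21^1115 ≡ 21·17·46·49·44·13 ≡ 19 (mod 53).

19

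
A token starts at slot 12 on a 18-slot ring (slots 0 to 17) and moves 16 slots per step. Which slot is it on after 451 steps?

10

451·16 = 7216.
7216 mod 18 = 16 (since 400·18 = 7200).
(12 + 16) mod 18 = 10.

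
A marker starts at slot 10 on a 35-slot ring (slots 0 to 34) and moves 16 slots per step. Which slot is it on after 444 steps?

9

444·16 = 7104.
Dividing 7104 by 35 gives quotient 202 and remainder 34.
(10 + 34) mod 35 = 9.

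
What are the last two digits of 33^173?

13

Successive squares of 33 mod 100: 33^1≡33, 33^2≡89, 33^4≡21, 33^8≡41, 33^16≡81, 33^32≡61, 33^64≡21, 33^128≡41.
Since 173 = 1 + 4 + 8 + 32 + 128 in binary, 33^173 ≡ 33·21·41·61·41 ≡ 13 (mod 100).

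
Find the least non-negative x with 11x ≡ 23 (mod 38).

9

The inverse of 11 mod 38 is 7 (since 11·7 = 77 ≡ 1).
So x ≡ 7·23 = 161 ≡ 9 (mod 38).
Check: 11·9 = 99 = 2·38 + 23.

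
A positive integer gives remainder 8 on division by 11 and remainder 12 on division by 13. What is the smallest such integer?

129

x ≡ 8 (mod 11) gives x ∈ {8, 19, 30, 41, 52, 63, 74, 85, …}.
The first of these with x mod 13 = 12 is 129.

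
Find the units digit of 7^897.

7

Last digits of 7^n: 7, 9, 3, 1 (period 4).
897 leaves remainder 1 on division by 4, so 7^897 ends in 7.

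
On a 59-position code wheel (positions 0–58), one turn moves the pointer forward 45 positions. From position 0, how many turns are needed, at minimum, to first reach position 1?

59 = 1·45 + 14
45 = 3·14 + 3
14 = 4·3 + 2
3 = 1·2 + 1
2 = 2·1 + 0
Back-substituting gives 45·21 ≡ 1 (mod 59).

21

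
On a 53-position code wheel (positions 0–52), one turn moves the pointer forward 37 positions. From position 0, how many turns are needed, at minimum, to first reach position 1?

43

37·43 = 1591 = 30·53 + 1, so 37⁻¹ ≡ 43 (mod 53).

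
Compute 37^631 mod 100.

By repeated squaring mod 100: 37^1≡37, 37^2≡69, 37^4≡61, 37^8≡21, 37^16≡41, 37^32≡81, 37^64≡61, 37^128≡21, 37^256≡41, 37^512≡81.
Since 631 = 1 + 2 + 4 + 16 + 32 + 64 + 512 in binary, 37^631 ≡ 37·69·61·41·81·61·81 ≡ 13 (mod 100).

13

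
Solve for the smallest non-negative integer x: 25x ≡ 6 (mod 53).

49

The inverse of 25 mod 53 is 17 (since 25·17 = 425 ≡ 1).
So x ≡ 17·6 = 102 ≡ 49 (mod 53).
Check: 25·49 = 1225 = 23·53 + 6.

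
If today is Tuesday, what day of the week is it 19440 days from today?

Dividing 19440 by 7 gives quotient 2777 and remainder 1.
Tuesday + 1 day → Wednesday.

Wednesday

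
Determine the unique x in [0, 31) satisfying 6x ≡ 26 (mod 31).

25

The inverse of 6 mod 31 is 26 (since 6·26 = 156 ≡ 1).
Multiplying both sides by 26: x ≡ 26·26 = 676 ≡ 25 (mod 31).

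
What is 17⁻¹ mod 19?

19 = 1·17 + 2
17 = 8·2 + 1
2 = 2·1 + 0
Back-substituting gives 17·9 ≡ 1 (mod 19).

9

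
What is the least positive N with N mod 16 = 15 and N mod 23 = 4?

303

Since 23·7 ≡ 1 (mod 16), take x = 4 + 23·((15−4)·7 mod 16) = 4 + 23·13 = 303.
Check: 303 mod 16 = 15, 303 mod 23 = 4.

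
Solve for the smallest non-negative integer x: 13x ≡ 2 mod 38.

The inverse of 13 mod 38 is 3 (since 13·3 = 39 ≡ 1).
Multiplying both sides by 3: x ≡ 3·2 = 6 ≡ 6 (mod 38).

6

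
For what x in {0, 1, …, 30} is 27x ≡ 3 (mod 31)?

7

The inverse of 27 mod 31 is 23 (since 27·23 = 621 ≡ 1).
Multiplying both sides by 23: x ≡ 23·3 = 69 ≡ 7 (mod 31).
Check: 27·7 = 189 = 6·31 + 3.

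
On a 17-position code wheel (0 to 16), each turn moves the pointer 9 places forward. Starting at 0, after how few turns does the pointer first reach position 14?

9⁻¹ ≡ 2 (mod 17) because 9·2 = 18 = 1·17 + 1.
So x ≡ 2·14 = 28 ≡ 11 (mod 17).

11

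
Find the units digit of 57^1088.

1

Powers of 7 mod 10 repeat with period 4: 7, 9, 3, 1.
1088 mod 4 = 0, so the last digit matches 7^4 = 1.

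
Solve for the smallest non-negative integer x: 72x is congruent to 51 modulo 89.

86

72⁻¹ ≡ 68 (mod 89) because 72·68 = 4896 = 55·89 + 1.
Multiplying both sides by 68: x ≡ 68·51 = 3468 ≡ 86 (mod 89).
Check: 72·86 = 6192 = 69·89 + 51.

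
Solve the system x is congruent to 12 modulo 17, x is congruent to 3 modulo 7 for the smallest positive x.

x ≡ 3 (mod 7) gives x ∈ {3, 10, 17, 24, 31, 38, 45, 52, …}.
The first of these with x mod 17 = 12 is 80.

80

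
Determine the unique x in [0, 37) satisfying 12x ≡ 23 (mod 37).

5

12⁻¹ ≡ 34 (mod 37) because 12·34 = 408 = 11·37 + 1.
Multiplying both sides by 34: x ≡ 34·23 = 782 ≡ 5 (mod 37).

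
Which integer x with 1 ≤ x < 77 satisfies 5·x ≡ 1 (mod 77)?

31

5·31 = 155 = 2·77 + 1, so 5⁻¹ ≡ 31 (mod 77).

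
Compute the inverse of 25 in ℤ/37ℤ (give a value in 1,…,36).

3

37 = 1·25 + 12
25 = 2·12 + 1
12 = 12·1 + 0
Back-substituting gives 25·3 ≡ 1 (mod 37).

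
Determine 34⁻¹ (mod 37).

34·12 = 408 = 11·37 + 1, so 34⁻¹ ≡ 12 (mod 37).

12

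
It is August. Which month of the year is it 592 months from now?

592 mod 12 = 4 (since 49·12 = 588).
August + 4 months → December.

December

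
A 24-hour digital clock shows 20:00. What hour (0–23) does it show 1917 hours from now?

1917 mod 24 = 21 (since 79·24 = 1896).
(20 + 21) mod 24 = 17.

17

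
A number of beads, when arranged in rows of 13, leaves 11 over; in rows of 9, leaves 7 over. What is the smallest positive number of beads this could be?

115

Since 9·3 ≡ 1 (mod 13), take x = 7 + 9·((11−7)·3 mod 13) = 7 + 9·12 = 115.
Check: 115 mod 13 = 11, 115 mod 9 = 7.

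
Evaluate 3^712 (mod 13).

3

Square-and-reduce mod 13: 3^1≡3, 3^2≡9, 3^4≡3, 3^8≡9, 3^16≡3, 3^32≡9, 3^64≡3, 3^128≡9, 3^256≡3, 3^512≡9.
712 = 8 + 64 + 128 + 512, so 3^712 ≡ 9·3·9·9 ≡ 3 (mod 13).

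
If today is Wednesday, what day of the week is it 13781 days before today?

Friday

13781 mod 7 = 5 (since 1968·7 = 13776).
Wednesday − 5 days → Friday.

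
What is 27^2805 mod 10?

The units digit of 27^n cycles with period 4: 7, 9, 3, 1, …
2805 mod 4 = 1, so the last digit matches 7^1 = 7.

7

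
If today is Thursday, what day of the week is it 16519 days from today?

16519 = 2359·7 + 6, so 16519 mod 7 = 6.
Thursday + 6 days → Wednesday.

Wednesday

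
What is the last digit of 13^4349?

Last digits of 3^n: 3, 9, 7, 1 (period 4).
4349 leaves remainder 1 on division by 4, so 13^4349 ends in 3.

3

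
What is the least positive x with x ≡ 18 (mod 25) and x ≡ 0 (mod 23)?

Since 23·12 ≡ 1 (mod 25), take x = 0 + 23·((18−0)·12 mod 25) = 0 + 23·16 = 368.
Check: 368 mod 25 = 18, 368 mod 23 = 0.

368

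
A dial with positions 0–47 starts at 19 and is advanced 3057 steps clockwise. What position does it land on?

3057 − 63·48 = 33, so 3057 ≡ 33 (mod 48).
(19 + 33) mod 48 = 4.

4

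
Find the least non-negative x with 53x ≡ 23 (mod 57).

37

The inverse of 53 mod 57 is 14 (since 53·14 = 742 ≡ 1).
So x ≡ 14·23 = 322 ≡ 37 (mod 57).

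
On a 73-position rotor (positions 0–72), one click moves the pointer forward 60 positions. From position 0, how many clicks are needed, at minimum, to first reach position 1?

28

60·28 = 1680 = 23·73 + 1, so 60⁻¹ ≡ 28 (mod 73).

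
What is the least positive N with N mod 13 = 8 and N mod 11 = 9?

86

x ≡ 9 (mod 11) gives x ∈ {9, 20, 31, 42, 53, 64, 75, 86}.
The first of these with x mod 13 = 8 is 86.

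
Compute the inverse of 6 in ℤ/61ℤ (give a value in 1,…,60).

51

61 = 10·6 + 1
6 = 6·1 + 0
Back-substituting gives 6·51 ≡ 1 (mod 61).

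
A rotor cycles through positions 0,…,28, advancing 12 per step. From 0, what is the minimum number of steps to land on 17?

The inverse of 12 mod 29 is 17 (since 12·17 = 204 ≡ 1).
Multiplying both sides by 17: x ≡ 17·17 = 289 ≡ 28 (mod 29).

28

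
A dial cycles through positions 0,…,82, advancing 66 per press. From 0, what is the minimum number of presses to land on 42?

66⁻¹ ≡ 39 (mod 83) because 66·39 = 2574 = 31·83 + 1.
So x ≡ 39·42 = 1638 ≡ 61 (mod 83).

61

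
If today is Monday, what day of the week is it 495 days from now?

Saturday

495 mod 7 = 5 (since 70·7 = 490).
Monday + 5 days → Saturday.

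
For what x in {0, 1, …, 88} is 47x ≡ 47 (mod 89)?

The inverse of 47 mod 89 is 36 (since 47·36 = 1692 ≡ 1).
So x ≡ 36·47 = 1692 ≡ 1 (mod 89).
Check: 47·1 = 47 = 0·89 + 47.

1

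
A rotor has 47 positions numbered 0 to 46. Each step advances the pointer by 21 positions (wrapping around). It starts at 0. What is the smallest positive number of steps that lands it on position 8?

25

21⁻¹ ≡ 9 (mod 47) because 21·9 = 189 = 4·47 + 1.
So x ≡ 9·8 = 72 ≡ 25 (mod 47).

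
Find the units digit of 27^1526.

9

The units digit of 27^n cycles with period 4: 7, 9, 3, 1, …
1526 leaves remainder 2 on division by 4, so 27^1526 ends in 9.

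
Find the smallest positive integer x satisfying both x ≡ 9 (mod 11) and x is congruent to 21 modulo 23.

x ≡ 9 (mod 11) gives x ∈ {9, 20, 31, 42, 53, 64, 75, 86, …}.
The first of these with x mod 23 = 21 is 251.

251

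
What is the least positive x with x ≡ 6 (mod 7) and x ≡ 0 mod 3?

6

Since 3·5 ≡ 1 (mod 7), take x = 0 + 3·((6−0)·5 mod 7) = 0 + 3·2 = 6.
Check: 6 mod 7 = 6, 6 mod 3 = 0.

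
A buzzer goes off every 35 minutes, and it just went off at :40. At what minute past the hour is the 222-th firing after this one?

10

222·35 = 7770.
7770 − 129·60 = 30, so 7770 ≡ 30 (mod 60).
(40 + 30) mod 60 = 10.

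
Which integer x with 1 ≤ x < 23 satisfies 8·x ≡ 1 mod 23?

23 = 2·8 + 7
8 = 1·7 + 1
7 = 7·1 + 0
Back-substituting gives 8·3 ≡ 1 (mod 23).

3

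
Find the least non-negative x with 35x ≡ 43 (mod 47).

16

35⁻¹ ≡ 43 (mod 47) because 35·43 = 1505 = 32·47 + 1.
So x ≡ 43·43 = 1849 ≡ 16 (mod 47).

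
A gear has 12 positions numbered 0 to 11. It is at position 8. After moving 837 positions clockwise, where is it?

5

Dividing 837 by 12 gives quotient 69 and remainder 9.
(8 + 9) mod 12 = 5.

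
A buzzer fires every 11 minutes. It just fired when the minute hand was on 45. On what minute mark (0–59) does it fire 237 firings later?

12

237·11 = 2607.
2607 = 43·60 + 27, so 2607 mod 60 = 27.
(45 + 27) mod 60 = 12.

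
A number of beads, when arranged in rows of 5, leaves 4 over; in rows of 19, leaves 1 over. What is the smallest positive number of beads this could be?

Since 19·4 ≡ 1 (mod 5), take x = 1 + 19·((4−1)·4 mod 5) = 1 + 19·2 = 39.
Check: 39 mod 5 = 4, 39 mod 19 = 1.

39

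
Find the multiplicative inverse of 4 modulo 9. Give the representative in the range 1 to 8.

7

4·7 = 28 = 3·9 + 1, so 4⁻¹ ≡ 7 (mod 9).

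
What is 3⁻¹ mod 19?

13

19 = 6·3 + 1
3 = 3·1 + 0
Back-substituting gives 3·13 ≡ 1 (mod 19).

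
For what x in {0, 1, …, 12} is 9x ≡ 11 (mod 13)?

7

The inverse of 9 mod 13 is 3 (since 9·3 = 27 ≡ 1).
Multiplying both sides by 3: x ≡ 3·11 = 33 ≡ 7 (mod 13).
Check: 9·7 = 63 = 4·13 + 11.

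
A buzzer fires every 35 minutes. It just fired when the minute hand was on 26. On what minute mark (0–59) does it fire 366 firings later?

56

366·35 = 12810.
12810 = 213·60 + 30, so 12810 mod 60 = 30.
(26 + 30) mod 60 = 56.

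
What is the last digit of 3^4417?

Powers of 3 mod 10 repeat with period 4: 3, 9, 7, 1.
4417 mod 4 = 1, so the last digit matches 3^1 = 3.

3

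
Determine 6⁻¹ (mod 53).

6·9 = 54 = 1·53 + 1, so 6⁻¹ ≡ 9 (mod 53).

9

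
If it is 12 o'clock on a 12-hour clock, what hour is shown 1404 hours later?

12

1404 = 117·12 + 0, so 1404 mod 12 = 0.
12 + 0 → 12 on a 12-hour dial.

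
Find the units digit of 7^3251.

Powers of 7 mod 10 repeat with period 4: 7, 9, 3, 1.
3251 mod 4 = 3, so the last digit matches 7^3 = 3.

3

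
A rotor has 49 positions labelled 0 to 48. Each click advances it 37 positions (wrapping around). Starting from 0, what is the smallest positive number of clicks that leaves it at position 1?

4

37·4 = 148 = 3·49 + 1, so 37⁻¹ ≡ 4 (mod 49).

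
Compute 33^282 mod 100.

89

By repeated squaring mod 100: 33^1≡33, 33^2≡89, 33^4≡21, 33^8≡41, 33^16≡81, 33^32≡61, 33^64≡21, 33^128≡41, 33^256≡81.
282 = 2 + 8 + 16 + 256, so 33^282 ≡ 89·41·81·81 ≡ 89 (mod 100).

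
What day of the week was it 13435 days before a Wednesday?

Monday

13435 = 1919·7 + 2, so 13435 mod 7 = 2.
Wednesday − 2 days → Monday.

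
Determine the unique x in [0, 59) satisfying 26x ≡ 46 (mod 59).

29

The inverse of 26 mod 59 is 25 (since 26·25 = 650 ≡ 1).
So x ≡ 25·46 = 1150 ≡ 29 (mod 59).
Check: 26·29 = 754 = 12·59 + 46.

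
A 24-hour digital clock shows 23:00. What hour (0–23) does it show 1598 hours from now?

13

1598 = 66·24 + 14, so 1598 mod 24 = 14.
(23 + 14) mod 24 = 13.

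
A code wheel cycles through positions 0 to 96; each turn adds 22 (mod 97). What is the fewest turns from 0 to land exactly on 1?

97 = 4·22 + 9
22 = 2·9 + 4
9 = 2·4 + 1
4 = 4·1 + 0
Back-substituting gives 22·75 ≡ 1 (mod 97).

75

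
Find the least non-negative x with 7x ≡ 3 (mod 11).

The inverse of 7 mod 11 is 8 (since 7·8 = 56 ≡ 1).
Multiplying both sides by 8: x ≡ 8·3 = 24 ≡ 2 (mod 11).

2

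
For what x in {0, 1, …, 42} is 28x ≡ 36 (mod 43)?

The inverse of 28 mod 43 is 20 (since 28·20 = 560 ≡ 1).
Multiplying both sides by 20: x ≡ 20·36 = 720 ≡ 32 (mod 43).

32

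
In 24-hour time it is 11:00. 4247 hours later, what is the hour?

4247 − 176·24 = 23, so 4247 ≡ 23 (mod 24).
(11 + 23) mod 24 = 10.

10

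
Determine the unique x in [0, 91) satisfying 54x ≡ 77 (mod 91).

54⁻¹ ≡ 59 (mod 91) because 54·59 = 3186 = 35·91 + 1.
Multiplying both sides by 59: x ≡ 59·77 = 4543 ≡ 84 (mod 91).
Check: 54·84 = 4536 = 49·91 + 77.

84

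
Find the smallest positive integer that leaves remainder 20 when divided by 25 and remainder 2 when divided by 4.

70

Since 4·19 ≡ 1 (mod 25), take x = 2 + 4·((20−2)·19 mod 25) = 2 + 4·17 = 70.
Check: 70 mod 25 = 20, 70 mod 4 = 2.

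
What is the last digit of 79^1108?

Last digits of 9^n: 9, 1 (period 2).
1108 leaves remainder 0 on division by 2, so 79^1108 ends in 1.

1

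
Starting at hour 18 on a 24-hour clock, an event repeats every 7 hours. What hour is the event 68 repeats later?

14

68·7 = 476.
Dividing 476 by 24 gives quotient 19 and remainder 20.
(18 + 20) mod 24 = 14.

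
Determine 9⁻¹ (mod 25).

25 = 2·9 + 7
9 = 1·7 + 2
7 = 3·2 + 1
2 = 2·1 + 0
Back-substituting gives 9·14 ≡ 1 (mod 25).

14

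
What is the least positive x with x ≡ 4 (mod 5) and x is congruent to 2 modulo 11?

24

Since 11·1 ≡ 1 (mod 5), take x = 2 + 11·((4−2)·1 mod 5) = 2 + 11·2 = 24.
Check: 24 mod 5 = 4, 24 mod 11 = 2.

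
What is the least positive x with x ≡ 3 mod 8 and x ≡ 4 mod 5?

19

x ≡ 4 (mod 5) gives x ∈ {4, 9, 14, 19}.
The first of these with x mod 8 = 3 is 19.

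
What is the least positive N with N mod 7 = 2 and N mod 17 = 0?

51

x ≡ 2 (mod 7) gives x ∈ {2, 9, 16, 23, 30, 37, 44, 51}.
The first of these with x mod 17 = 0 is 51.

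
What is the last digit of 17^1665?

Powers of 7 mod 10 repeat with period 4: 7, 9, 3, 1.
1665 mod 4 = 1, so the last digit matches 7^1 = 7.

7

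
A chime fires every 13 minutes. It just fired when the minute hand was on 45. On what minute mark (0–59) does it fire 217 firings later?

217·13 = 2821.
2821 = 47·60 + 1, so 2821 mod 60 = 1.
(45 + 1) mod 60 = 46.

46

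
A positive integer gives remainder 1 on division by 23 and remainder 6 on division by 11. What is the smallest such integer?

116

Since 11·21 ≡ 1 (mod 23), take x = 6 + 11·((1−6)·21 mod 23) = 6 + 11·10 = 116.
Check: 116 mod 23 = 1, 116 mod 11 = 6.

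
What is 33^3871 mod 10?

7

Powers of 3 mod 10 repeat with period 4: 3, 9, 7, 1.
3871 mod 4 = 3, so the last digit matches 3^3 = 7.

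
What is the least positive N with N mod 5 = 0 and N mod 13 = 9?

Since 13·2 ≡ 1 (mod 5), take x = 9 + 13·((0−9)·2 mod 5) = 9 + 13·2 = 35.
Check: 35 mod 5 = 0, 35 mod 13 = 9.

35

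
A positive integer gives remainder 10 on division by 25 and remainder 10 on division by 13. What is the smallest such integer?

10

x ≡ 10 (mod 13) gives x ∈ {10}.
The first of these with x mod 25 = 10 is 10.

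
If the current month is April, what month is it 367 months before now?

367 = 30·12 + 7, so 367 mod 12 = 7.
April − 7 months → September.

September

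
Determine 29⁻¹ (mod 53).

11

29·11 = 319 = 6·53 + 1, so 29⁻¹ ≡ 11 (mod 53).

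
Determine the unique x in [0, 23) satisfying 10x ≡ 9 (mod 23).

The inverse of 10 mod 23 is 7 (since 10·7 = 70 ≡ 1).
Multiplying both sides by 7: x ≡ 7·9 = 63 ≡ 17 (mod 23).
Check: 10·17 = 170 = 7·23 + 9.

17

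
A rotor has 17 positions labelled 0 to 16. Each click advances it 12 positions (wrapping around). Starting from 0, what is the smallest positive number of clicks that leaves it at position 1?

17 = 1·12 + 5
12 = 2·5 + 2
5 = 2·2 + 1
2 = 2·1 + 0
Back-substituting gives 12·10 ≡ 1 (mod 17).

10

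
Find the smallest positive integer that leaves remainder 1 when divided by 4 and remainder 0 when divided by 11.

x ≡ 1 (mod 4) gives x ∈ {1, 5, 9, 13, 17, 21, 25, 29, …}.
The first of these with x mod 11 = 0 is 33.

33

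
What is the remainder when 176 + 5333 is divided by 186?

115

5333 mod 186 = 125 (since 28·186 = 5208).
(176 + 125) mod 186 = 115.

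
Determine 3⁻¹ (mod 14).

14 = 4·3 + 2
3 = 1·2 + 1
2 = 2·1 + 0
Back-substituting gives 3·5 ≡ 1 (mod 14).

5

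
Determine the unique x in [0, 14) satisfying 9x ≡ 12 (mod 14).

6

The inverse of 9 mod 14 is 11 (since 9·11 = 99 ≡ 1).
Multiplying both sides by 11: x ≡ 11·12 = 132 ≡ 6 (mod 14).
Check: 9·6 = 54 = 3·14 + 12.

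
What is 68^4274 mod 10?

Last digits of 8^n: 8, 4, 2, 6 (period 4).
4274 leaves remainder 2 on division by 4, so 68^4274 ends in 4.

4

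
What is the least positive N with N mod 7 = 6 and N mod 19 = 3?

Since 19·3 ≡ 1 (mod 7), take x = 3 + 19·((6−3)·3 mod 7) = 3 + 19·2 = 41.
Check: 41 mod 7 = 6, 41 mod 19 = 3.

41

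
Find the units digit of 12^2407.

8

Last digits of 2^n: 2, 4, 8, 6 (period 4).
2407 leaves remainder 3 on division by 4, so 12^2407 ends in 8.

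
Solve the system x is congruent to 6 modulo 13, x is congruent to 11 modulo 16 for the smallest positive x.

Since 16·9 ≡ 1 (mod 13), take x = 11 + 16·((6−11)·9 mod 13) = 11 + 16·7 = 123.
Check: 123 mod 13 = 6, 123 mod 16 = 11.

123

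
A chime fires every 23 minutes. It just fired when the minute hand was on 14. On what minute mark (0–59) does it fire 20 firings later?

20·23 = 460.
460 = 7·60 + 40, so 460 mod 60 = 40.
(14 + 40) mod 60 = 54.

54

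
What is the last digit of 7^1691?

3

Last digits of 7^n: 7, 9, 3, 1 (period 4).
1691 mod 4 = 3, so the last digit matches 7^3 = 3.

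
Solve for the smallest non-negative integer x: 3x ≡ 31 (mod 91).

3⁻¹ ≡ 61 (mod 91) because 3·61 = 183 = 2·91 + 1.
Multiplying both sides by 61: x ≡ 61·31 = 1891 ≡ 71 (mod 91).
Check: 3·71 = 213 = 2·91 + 31.

71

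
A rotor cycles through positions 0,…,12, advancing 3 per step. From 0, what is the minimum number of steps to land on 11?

3⁻¹ ≡ 9 (mod 13) because 3·9 = 27 = 2·13 + 1.
So x ≡ 9·11 = 99 ≡ 8 (mod 13).
Check: 3·8 = 24 = 1·13 + 11.

8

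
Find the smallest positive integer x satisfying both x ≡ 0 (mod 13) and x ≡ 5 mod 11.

x ≡ 5 (mod 11) gives x ∈ {5, 16, 27, 38, 49, 60, 71, 82, …}.
The first of these with x mod 13 = 0 is 104.

104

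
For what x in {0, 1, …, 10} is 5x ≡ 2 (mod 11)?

7

5⁻¹ ≡ 9 (mod 11) because 5·9 = 45 = 4·11 + 1.
So x ≡ 9·2 = 18 ≡ 7 (mod 11).
Check: 5·7 = 35 = 3·11 + 2.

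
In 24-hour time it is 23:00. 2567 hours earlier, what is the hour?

Dividing 2567 by 24 gives quotient 106 and remainder 23.
(23 − 23) mod 24 = 0.

0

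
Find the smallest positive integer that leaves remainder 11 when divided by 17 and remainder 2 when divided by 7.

Since 7·5 ≡ 1 (mod 17), take x = 2 + 7·((11−2)·5 mod 17) = 2 + 7·11 = 79.
Check: 79 mod 17 = 11, 79 mod 7 = 2.

79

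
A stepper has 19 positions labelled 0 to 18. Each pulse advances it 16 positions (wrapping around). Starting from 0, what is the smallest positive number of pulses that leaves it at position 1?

16·6 = 96 = 5·19 + 1, so 16⁻¹ ≡ 6 (mod 19).

6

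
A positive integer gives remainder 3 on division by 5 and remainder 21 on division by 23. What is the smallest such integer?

113

Since 23·2 ≡ 1 (mod 5), take x = 21 + 23·((3−21)·2 mod 5) = 21 + 23·4 = 113.
Check: 113 mod 5 = 3, 113 mod 23 = 21.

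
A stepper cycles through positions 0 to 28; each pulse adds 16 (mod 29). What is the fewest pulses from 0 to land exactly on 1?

29 = 1·16 + 13
16 = 1·13 + 3
13 = 4·3 + 1
3 = 3·1 + 0
Back-substituting gives 16·20 ≡ 1 (mod 29).

20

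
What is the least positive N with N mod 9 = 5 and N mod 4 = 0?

32

Since 4·7 ≡ 1 (mod 9), take x = 0 + 4·((5−0)·7 mod 9) = 0 + 4·8 = 32.
Check: 32 mod 9 = 5, 32 mod 4 = 0.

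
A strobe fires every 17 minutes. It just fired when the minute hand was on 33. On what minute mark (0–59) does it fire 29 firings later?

29·17 = 493.
493 = 8·60 + 13, so 493 mod 60 = 13.
(33 + 13) mod 60 = 46.

46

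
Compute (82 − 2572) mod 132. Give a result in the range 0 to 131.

2572 = 19·132 + 64, so 2572 mod 132 = 64.
(82 − 64) mod 132 = 18.

18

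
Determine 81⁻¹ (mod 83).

41

83 = 1·81 + 2
81 = 40·2 + 1
2 = 2·1 + 0
Back-substituting gives 81·41 ≡ 1 (mod 83).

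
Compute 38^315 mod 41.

Square-and-reduce mod 41: 38^1≡38, 38^2≡9, 38^4≡40, 38^8≡1, 38^16≡1, 38^32≡1, 38^64≡1, 38^128≡1, 38^256≡1.
Since 315 = 1 + 2 + 8 + 16 + 32 + 256 in binary, 38^315 ≡ 38·9·1·1·1·1 ≡ 14 (mod 41).

14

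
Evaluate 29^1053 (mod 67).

1

Square-and-reduce mod 67: 29^1≡29, 29^2≡37, 29^4≡29, 29^8≡37, 29^16≡29, 29^32≡37, 29^64≡29, 29^128≡37, 29^256≡29, 29^512≡37, 29^1024≡29.
1053 = 1 + 4 + 8 + 16 + 1024, so 29^1053 ≡ 29·29·37·29·29 ≡ 1 (mod 67).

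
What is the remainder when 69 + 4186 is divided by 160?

4186 mod 160 = 26 (since 26·160 = 4160).
(69 + 26) mod 160 = 95.

95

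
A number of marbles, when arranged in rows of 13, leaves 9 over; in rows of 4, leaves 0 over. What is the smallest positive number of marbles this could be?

x ≡ 0 (mod 4) gives x ∈ {0, 4, 8, 12, 16, 20, 24, 28, …}.
The first of these with x mod 13 = 9 is 48.

48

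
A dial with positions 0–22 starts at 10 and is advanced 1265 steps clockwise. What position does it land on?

10

1265 = 55·23 + 0, so 1265 mod 23 = 0.
(10 + 0) mod 23 = 10.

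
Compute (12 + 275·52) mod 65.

12

275·52 = 14300.
14300 mod 65 = 0 (since 220·65 = 14300).
(12 + 0) mod 65 = 12.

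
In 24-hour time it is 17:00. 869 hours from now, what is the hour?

22

869 mod 24 = 5 (since 36·24 = 864).
(17 + 5) mod 24 = 22.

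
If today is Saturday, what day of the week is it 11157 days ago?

Sunday

Dividing 11157 by 7 gives quotient 1593 and remainder 6.
Saturday − 6 days → Sunday.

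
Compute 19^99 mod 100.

79

Successive squares of 19 mod 100: 19^1≡19, 19^2≡61, 19^4≡21, 19^8≡41, 19^16≡81, 19^32≡61, 19^64≡21.
99 = 1 + 2 + 32 + 64, so 19^99 ≡ 19·61·61·21 ≡ 79 (mod 100).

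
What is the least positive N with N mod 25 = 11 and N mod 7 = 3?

136

Since 7·18 ≡ 1 (mod 25), take x = 3 + 7·((11−3)·18 mod 25) = 3 + 7·19 = 136.
Check: 136 mod 25 = 11, 136 mod 7 = 3.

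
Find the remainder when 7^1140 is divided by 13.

1

By repeated squaring mod 13: 7^1≡7, 7^2≡10, 7^4≡9, 7^8≡3, 7^16≡9, 7^32≡3, 7^64≡9, 7^128≡3, 7^256≡9, 7^512≡3, 7^1024≡9.
1140 = 4 + 16 + 32 + 64 + 1024, so 7^1140 ≡ 9·9·3·9·9 ≡ 1 (mod 13).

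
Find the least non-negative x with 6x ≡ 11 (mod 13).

4

The inverse of 6 mod 13 is 11 (since 6·11 = 66 ≡ 1).
Multiplying both sides by 11: x ≡ 11·11 = 121 ≡ 4 (mod 13).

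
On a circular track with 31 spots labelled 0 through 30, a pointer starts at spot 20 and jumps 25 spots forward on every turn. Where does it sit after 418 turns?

418·25 = 10450.
10450 − 337·31 = 3, so 10450 ≡ 3 (mod 31).
(20 + 3) mod 31 = 23.

23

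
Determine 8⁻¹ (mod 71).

9

8·9 = 72 = 1·71 + 1, so 8⁻¹ ≡ 9 (mod 71).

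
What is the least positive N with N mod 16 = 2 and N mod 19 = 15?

34

Since 19·11 ≡ 1 (mod 16), take x = 15 + 19·((2−15)·11 mod 16) = 15 + 19·1 = 34.
Check: 34 mod 16 = 2, 34 mod 19 = 15.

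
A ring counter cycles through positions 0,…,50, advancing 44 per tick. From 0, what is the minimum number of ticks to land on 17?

The inverse of 44 mod 51 is 29 (since 44·29 = 1276 ≡ 1).
Multiplying both sides by 29: x ≡ 29·17 = 493 ≡ 34 (mod 51).

34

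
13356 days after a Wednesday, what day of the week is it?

13356 − 1908·7 = 0, so 13356 ≡ 0 (mod 7).
Wednesday + 0 days → Wednesday.

Wednesday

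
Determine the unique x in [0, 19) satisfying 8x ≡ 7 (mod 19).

8

8⁻¹ ≡ 12 (mod 19) because 8·12 = 96 = 5·19 + 1.
So x ≡ 12·7 = 84 ≡ 8 (mod 19).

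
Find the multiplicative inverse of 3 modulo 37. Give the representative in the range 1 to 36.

3·25 = 75 = 2·37 + 1, so 3⁻¹ ≡ 25 (mod 37).

25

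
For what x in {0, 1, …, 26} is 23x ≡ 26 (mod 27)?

The inverse of 23 mod 27 is 20 (since 23·20 = 460 ≡ 1).
Multiplying both sides by 20: x ≡ 20·26 = 520 ≡ 7 (mod 27).

7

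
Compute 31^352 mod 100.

61

Successive squares of 31 mod 100: 31^1≡31, 31^2≡61, 31^4≡21, 31^8≡41, 31^16≡81, 31^32≡61, 31^64≡21, 31^128≡41, 31^256≡81.
352 = 32 + 64 + 256, so 31^352 ≡ 61·21·81 ≡ 61 (mod 100).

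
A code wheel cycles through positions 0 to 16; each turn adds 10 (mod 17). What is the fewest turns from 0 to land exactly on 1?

17 = 1·10 + 7
10 = 1·7 + 3
7 = 2·3 + 1
3 = 3·1 + 0
Back-substituting gives 10·12 ≡ 1 (mod 17).

12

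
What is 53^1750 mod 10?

The units digit of 53^n cycles with period 4: 3, 9, 7, 1, …
1750 mod 4 = 2, so the last digit matches 3^2 = 9.

9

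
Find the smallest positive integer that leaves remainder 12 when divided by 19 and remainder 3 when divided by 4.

31

x ≡ 3 (mod 4) gives x ∈ {3, 7, 11, 15, 19, 23, 27, 31}.
The first of these with x mod 19 = 12 is 31.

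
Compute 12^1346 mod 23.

By repeated squaring mod 23: 12^1≡12, 12^2≡6, 12^4≡13, 12^8≡8, 12^16≡18, 12^32≡2, 12^64≡4, 12^128≡16, 12^256≡3, 12^512≡9, 12^1024≡12.
Since 1346 = 2 + 64 + 256 + 1024 in binary, 12^1346 ≡ 6·4·3·12 ≡ 13 (mod 23).

13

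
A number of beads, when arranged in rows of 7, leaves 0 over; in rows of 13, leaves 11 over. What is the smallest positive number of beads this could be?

x ≡ 0 (mod 7) gives x ∈ {0, 7, 14, 21, 28, 35, 42, 49, …}.
The first of these with x mod 13 = 11 is 63.

63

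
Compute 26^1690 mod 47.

3

Successive squares of 26 mod 47: 26^1≡26, 26^2≡18, 26^4≡42, 26^8≡25, 26^16≡14, 26^32≡8, 26^64≡17, 26^128≡7, 26^256≡2, 26^512≡4, 26^1024≡16.
1690 = 2 + 8 + 16 + 128 + 512 + 1024, so 26^1690 ≡ 18·25·14·7·4·16 ≡ 3 (mod 47).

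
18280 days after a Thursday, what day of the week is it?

18280 = 2611·7 + 3, so 18280 mod 7 = 3.
Thursday + 3 days → Sunday.

Sunday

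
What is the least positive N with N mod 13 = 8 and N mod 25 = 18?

x ≡ 8 (mod 13) gives x ∈ {8, 21, 34, 47, 60, 73, 86, 99, …}.
The first of these with x mod 25 = 18 is 268.

268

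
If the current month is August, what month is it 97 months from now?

Dividing 97 by 12 gives quotient 8 and remainder 1.
August + 1 month → September.

September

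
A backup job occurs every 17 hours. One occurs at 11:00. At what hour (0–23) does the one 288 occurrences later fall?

11

288·17 = 4896.
4896 − 204·24 = 0, so 4896 ≡ 0 (mod 24).
(11 + 0) mod 24 = 11.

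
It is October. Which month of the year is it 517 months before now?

517 = 43·12 + 1, so 517 mod 12 = 1.
October − 1 month → September.

September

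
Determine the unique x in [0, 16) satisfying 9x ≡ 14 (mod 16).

14

The inverse of 9 mod 16 is 9 (since 9·9 = 81 ≡ 1).
So x ≡ 9·14 = 126 ≡ 14 (mod 16).
Check: 9·14 = 126 = 7·16 + 14.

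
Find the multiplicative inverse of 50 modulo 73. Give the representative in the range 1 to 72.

50·19 = 950 = 13·73 + 1, so 50⁻¹ ≡ 19 (mod 73).

19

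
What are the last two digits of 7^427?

Square-and-reduce mod 100: 7^1≡7, 7^2≡49, 7^4≡1, 7^8≡1, 7^16≡1, 7^32≡1, 7^64≡1, 7^128≡1, 7^256≡1.
427 = 1 + 2 + 8 + 32 + 128 + 256, so 7^427 ≡ 7·49·1·1·1·1 ≡ 43 (mod 100).

43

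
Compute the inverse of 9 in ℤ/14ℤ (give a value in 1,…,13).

14 = 1·9 + 5
9 = 1·5 + 4
5 = 1·4 + 1
4 = 4·1 + 0
Back-substituting gives 9·11 ≡ 1 (mod 14).

11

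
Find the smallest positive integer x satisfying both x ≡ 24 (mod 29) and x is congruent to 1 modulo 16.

401

x ≡ 1 (mod 16) gives x ∈ {1, 17, 33, 49, 65, 81, 97, 113, …}.
The first of these with x mod 29 = 24 is 401.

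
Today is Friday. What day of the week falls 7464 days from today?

Sunday

7464 − 1066·7 = 2, so 7464 ≡ 2 (mod 7).
Friday + 2 days → Sunday.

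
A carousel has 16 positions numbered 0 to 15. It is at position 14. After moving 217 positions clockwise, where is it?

7

217 = 13·16 + 9, so 217 mod 16 = 9.
(14 + 9) mod 16 = 7.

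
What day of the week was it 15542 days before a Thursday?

15542 = 2220·7 + 2, so 15542 mod 7 = 2.
Thursday − 2 days → Tuesday.

Tuesday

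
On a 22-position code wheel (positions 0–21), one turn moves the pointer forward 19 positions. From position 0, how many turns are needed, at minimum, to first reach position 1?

7

22 = 1·19 + 3
19 = 6·3 + 1
3 = 3·1 + 0
Back-substituting gives 19·7 ≡ 1 (mod 22).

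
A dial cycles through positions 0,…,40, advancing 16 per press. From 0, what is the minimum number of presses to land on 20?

32

The inverse of 16 mod 41 is 18 (since 16·18 = 288 ≡ 1).
So x ≡ 18·20 = 360 ≡ 32 (mod 41).
Check: 16·32 = 512 = 12·41 + 20.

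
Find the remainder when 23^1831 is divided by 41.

23

By repeated squaring mod 41: 23^1≡23, 23^2≡37, 23^4≡16, 23^8≡10, 23^16≡18, 23^32≡37, 23^64≡16, 23^128≡10, 23^256≡18, 23^512≡37, 23^1024≡16.
Since 1831 = 1 + 2 + 4 + 32 + 256 + 512 + 1024 in binary, 23^1831 ≡ 23·37·16·37·18·37·16 ≡ 23 (mod 41).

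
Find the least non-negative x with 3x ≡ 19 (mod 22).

21

The inverse of 3 mod 22 is 15 (since 3·15 = 45 ≡ 1).
Multiplying both sides by 15: x ≡ 15·19 = 285 ≡ 21 (mod 22).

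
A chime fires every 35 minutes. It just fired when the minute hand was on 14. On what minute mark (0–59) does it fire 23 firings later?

23·35 = 805.
805 = 13·60 + 25, so 805 mod 60 = 25.
(14 + 25) mod 60 = 39.

39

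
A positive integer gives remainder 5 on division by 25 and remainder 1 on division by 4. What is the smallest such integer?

Since 4·19 ≡ 1 (mod 25), take x = 1 + 4·((5−1)·19 mod 25) = 1 + 4·1 = 5.
Check: 5 mod 25 = 5, 5 mod 4 = 1.

5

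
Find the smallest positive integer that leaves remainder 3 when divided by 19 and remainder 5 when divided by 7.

x ≡ 5 (mod 7) gives x ∈ {5, 12, 19, 26, 33, 40, 47, 54, …}.
The first of these with x mod 19 = 3 is 117.

117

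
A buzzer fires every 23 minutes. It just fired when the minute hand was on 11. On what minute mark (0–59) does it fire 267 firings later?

267·23 = 6141.
6141 = 102·60 + 21, so 6141 mod 60 = 21.
(11 + 21) mod 60 = 32.

32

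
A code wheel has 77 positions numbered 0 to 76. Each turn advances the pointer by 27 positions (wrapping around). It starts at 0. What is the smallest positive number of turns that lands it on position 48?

36

27⁻¹ ≡ 20 (mod 77) because 27·20 = 540 = 7·77 + 1.
So x ≡ 20·48 = 960 ≡ 36 (mod 77).
Check: 27·36 = 972 = 12·77 + 48.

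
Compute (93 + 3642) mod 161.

3642 − 22·161 = 100, so 3642 ≡ 100 (mod 161).
(93 + 100) mod 161 = 32.

32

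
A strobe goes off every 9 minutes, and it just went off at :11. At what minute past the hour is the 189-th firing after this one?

189·9 = 1701.
Dividing 1701 by 60 gives quotient 28 and remainder 21.
(11 + 21) mod 60 = 32.

32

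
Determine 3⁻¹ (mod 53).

18

3·18 = 54 = 1·53 + 1, so 3⁻¹ ≡ 18 (mod 53).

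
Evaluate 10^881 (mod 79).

By repeated squaring mod 79: 10^1≡10, 10^2≡21, 10^4≡46, 10^8≡62, 10^16≡52, 10^32≡18, 10^64≡8, 10^128≡64, 10^256≡67, 10^512≡65.
Since 881 = 1 + 16 + 32 + 64 + 256 + 512 in binary, 10^881 ≡ 10·52·18·8·67·65 ≡ 38 (mod 79).

38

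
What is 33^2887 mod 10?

The units digit of 33^n cycles with period 4: 3, 9, 7, 1, …
2887 leaves remainder 3 on division by 4, so 33^2887 ends in 7.

7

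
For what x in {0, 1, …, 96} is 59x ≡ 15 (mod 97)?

43

59⁻¹ ≡ 74 (mod 97) because 59·74 = 4366 = 45·97 + 1.
Multiplying both sides by 74: x ≡ 74·15 = 1110 ≡ 43 (mod 97).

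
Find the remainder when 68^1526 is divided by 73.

Square-and-reduce mod 73: 68^1≡68, 68^2≡25, 68^4≡41, 68^8≡2, 68^16≡4, 68^32≡16, 68^64≡37, 68^128≡55, 68^256≡32, 68^512≡2, 68^1024≡4.
1526 = 2 + 4 + 16 + 32 + 64 + 128 + 256 + 1024, so 68^1526 ≡ 25·41·4·16·37·55·32·4 ≡ 6 (mod 73).

6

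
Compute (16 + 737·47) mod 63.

5

737·47 = 34639.
34639 mod 63 = 52 (since 549·63 = 34587).
(16 + 52) mod 63 = 5.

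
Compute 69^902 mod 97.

By repeated squaring mod 97: 69^1≡69, 69^2≡8, 69^4≡64, 69^8≡22, 69^16≡96, 69^32≡1, 69^64≡1, 69^128≡1, 69^256≡1, 69^512≡1.
Since 902 = 2 + 4 + 128 + 256 + 512 in binary, 69^902 ≡ 8·64·1·1·1 ≡ 27 (mod 97).

27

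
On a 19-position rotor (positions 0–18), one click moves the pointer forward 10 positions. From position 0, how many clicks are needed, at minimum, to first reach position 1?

2

10·2 = 20 = 1·19 + 1, so 10⁻¹ ≡ 2 (mod 19).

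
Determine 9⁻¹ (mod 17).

2

17 = 1·9 + 8
9 = 1·8 + 1
8 = 8·1 + 0
Back-substituting gives 9·2 ≡ 1 (mod 17).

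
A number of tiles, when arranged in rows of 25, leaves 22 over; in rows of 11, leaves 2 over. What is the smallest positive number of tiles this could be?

x ≡ 2 (mod 11) gives x ∈ {2, 13, 24, 35, 46, 57, 68, 79, …}.
The first of these with x mod 25 = 22 is 222.

222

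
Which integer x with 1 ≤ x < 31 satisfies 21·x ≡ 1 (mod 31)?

31 = 1·21 + 10
21 = 2·10 + 1
10 = 10·1 + 0
Back-substituting gives 21·3 ≡ 1 (mod 31).

3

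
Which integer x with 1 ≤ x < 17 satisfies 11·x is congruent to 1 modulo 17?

11·14 = 154 = 9·17 + 1, so 11⁻¹ ≡ 14 (mod 17).

14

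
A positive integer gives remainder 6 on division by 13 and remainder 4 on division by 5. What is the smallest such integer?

19

x ≡ 4 (mod 5) gives x ∈ {4, 9, 14, 19}.
The first of these with x mod 13 = 6 is 19.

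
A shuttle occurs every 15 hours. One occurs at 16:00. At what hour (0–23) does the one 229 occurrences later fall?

229·15 = 3435.
3435 = 143·24 + 3, so 3435 mod 24 = 3.
(16 + 3) mod 24 = 19.

19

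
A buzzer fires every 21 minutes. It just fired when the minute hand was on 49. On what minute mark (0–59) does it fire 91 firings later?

91·21 = 1911.
1911 mod 60 = 51 (since 31·60 = 1860).
(49 + 51) mod 60 = 40.

40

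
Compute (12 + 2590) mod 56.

26

2590 = 46·56 + 14, so 2590 mod 56 = 14.
(12 + 14) mod 56 = 26.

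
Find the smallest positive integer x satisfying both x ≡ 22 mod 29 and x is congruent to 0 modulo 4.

x ≡ 0 (mod 4) gives x ∈ {0, 4, 8, 12, 16, 20, 24, 28, …}.
The first of these with x mod 29 = 22 is 80.

80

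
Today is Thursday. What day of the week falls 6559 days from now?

Thursday

6559 mod 7 = 0 (since 937·7 = 6559).
Thursday + 0 days → Thursday.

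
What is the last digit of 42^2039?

The units digit of 42^n cycles with period 4: 2, 4, 8, 6, …
2039 leaves remainder 3 on division by 4, so 42^2039 ends in 8.

8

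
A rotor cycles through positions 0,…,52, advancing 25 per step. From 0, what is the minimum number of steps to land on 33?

31

The inverse of 25 mod 53 is 17 (since 25·17 = 425 ≡ 1).
Multiplying both sides by 17: x ≡ 17·33 = 561 ≡ 31 (mod 53).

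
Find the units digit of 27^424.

Last digits of 7^n: 7, 9, 3, 1 (period 4).
424 mod 4 = 0, so the last digit matches 7^4 = 1.

1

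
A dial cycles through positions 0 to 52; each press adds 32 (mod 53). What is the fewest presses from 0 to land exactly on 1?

32·5 = 160 = 3·53 + 1, so 32⁻¹ ≡ 5 (mod 53).

5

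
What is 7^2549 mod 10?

7

Powers of 7 mod 10 repeat with period 4: 7, 9, 3, 1.
2549 mod 4 = 1, so the last digit matches 7^1 = 7.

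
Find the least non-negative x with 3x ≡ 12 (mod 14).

3⁻¹ ≡ 5 (mod 14) because 3·5 = 15 = 1·14 + 1.
Multiplying both sides by 5: x ≡ 5·12 = 60 ≡ 4 (mod 14).
Check: 3·4 = 12 = 0·14 + 12.

4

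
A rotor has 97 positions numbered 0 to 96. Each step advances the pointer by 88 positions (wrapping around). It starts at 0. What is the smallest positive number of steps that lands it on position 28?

40

The inverse of 88 mod 97 is 43 (since 88·43 = 3784 ≡ 1).
Multiplying both sides by 43: x ≡ 43·28 = 1204 ≡ 40 (mod 97).
Check: 88·40 = 3520 = 36·97 + 28.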